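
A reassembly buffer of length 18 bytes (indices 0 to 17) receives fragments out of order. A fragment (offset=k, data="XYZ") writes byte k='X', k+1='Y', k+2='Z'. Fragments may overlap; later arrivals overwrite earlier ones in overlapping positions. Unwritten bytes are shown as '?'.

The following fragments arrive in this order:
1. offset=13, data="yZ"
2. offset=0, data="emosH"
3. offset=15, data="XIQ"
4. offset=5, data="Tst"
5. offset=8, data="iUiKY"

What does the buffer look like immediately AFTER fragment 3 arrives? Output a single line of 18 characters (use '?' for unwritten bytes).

Answer: emosH????????yZXIQ

Derivation:
Fragment 1: offset=13 data="yZ" -> buffer=?????????????yZ???
Fragment 2: offset=0 data="emosH" -> buffer=emosH????????yZ???
Fragment 3: offset=15 data="XIQ" -> buffer=emosH????????yZXIQ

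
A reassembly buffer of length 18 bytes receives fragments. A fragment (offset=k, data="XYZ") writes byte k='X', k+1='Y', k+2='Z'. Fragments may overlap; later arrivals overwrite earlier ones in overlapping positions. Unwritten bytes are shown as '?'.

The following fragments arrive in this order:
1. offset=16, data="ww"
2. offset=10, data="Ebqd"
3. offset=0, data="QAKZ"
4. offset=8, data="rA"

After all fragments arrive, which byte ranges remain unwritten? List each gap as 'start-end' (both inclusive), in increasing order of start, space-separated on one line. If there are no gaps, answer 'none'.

Answer: 4-7 14-15

Derivation:
Fragment 1: offset=16 len=2
Fragment 2: offset=10 len=4
Fragment 3: offset=0 len=4
Fragment 4: offset=8 len=2
Gaps: 4-7 14-15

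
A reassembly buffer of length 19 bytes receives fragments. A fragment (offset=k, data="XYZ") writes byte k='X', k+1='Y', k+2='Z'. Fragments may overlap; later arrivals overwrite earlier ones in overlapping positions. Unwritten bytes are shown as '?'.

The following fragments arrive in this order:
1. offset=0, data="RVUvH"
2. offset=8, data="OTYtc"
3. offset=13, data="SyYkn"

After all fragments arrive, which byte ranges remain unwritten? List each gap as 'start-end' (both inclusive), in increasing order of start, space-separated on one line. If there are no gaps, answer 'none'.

Fragment 1: offset=0 len=5
Fragment 2: offset=8 len=5
Fragment 3: offset=13 len=5
Gaps: 5-7 18-18

Answer: 5-7 18-18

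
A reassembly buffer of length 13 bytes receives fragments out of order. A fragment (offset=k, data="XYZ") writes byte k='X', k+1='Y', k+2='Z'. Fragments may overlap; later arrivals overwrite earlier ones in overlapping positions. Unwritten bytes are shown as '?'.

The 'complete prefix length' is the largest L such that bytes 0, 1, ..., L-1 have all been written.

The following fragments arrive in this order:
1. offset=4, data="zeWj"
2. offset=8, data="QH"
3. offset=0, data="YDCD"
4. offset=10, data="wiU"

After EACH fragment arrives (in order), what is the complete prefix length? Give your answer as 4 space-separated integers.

Fragment 1: offset=4 data="zeWj" -> buffer=????zeWj????? -> prefix_len=0
Fragment 2: offset=8 data="QH" -> buffer=????zeWjQH??? -> prefix_len=0
Fragment 3: offset=0 data="YDCD" -> buffer=YDCDzeWjQH??? -> prefix_len=10
Fragment 4: offset=10 data="wiU" -> buffer=YDCDzeWjQHwiU -> prefix_len=13

Answer: 0 0 10 13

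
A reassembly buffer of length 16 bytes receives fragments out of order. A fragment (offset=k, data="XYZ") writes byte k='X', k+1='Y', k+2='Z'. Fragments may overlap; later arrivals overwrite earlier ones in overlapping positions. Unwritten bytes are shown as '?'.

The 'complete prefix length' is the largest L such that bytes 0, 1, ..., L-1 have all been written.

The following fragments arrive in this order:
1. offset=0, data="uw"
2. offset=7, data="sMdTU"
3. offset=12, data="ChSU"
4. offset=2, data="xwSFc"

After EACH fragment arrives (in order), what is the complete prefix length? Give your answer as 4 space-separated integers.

Fragment 1: offset=0 data="uw" -> buffer=uw?????????????? -> prefix_len=2
Fragment 2: offset=7 data="sMdTU" -> buffer=uw?????sMdTU???? -> prefix_len=2
Fragment 3: offset=12 data="ChSU" -> buffer=uw?????sMdTUChSU -> prefix_len=2
Fragment 4: offset=2 data="xwSFc" -> buffer=uwxwSFcsMdTUChSU -> prefix_len=16

Answer: 2 2 2 16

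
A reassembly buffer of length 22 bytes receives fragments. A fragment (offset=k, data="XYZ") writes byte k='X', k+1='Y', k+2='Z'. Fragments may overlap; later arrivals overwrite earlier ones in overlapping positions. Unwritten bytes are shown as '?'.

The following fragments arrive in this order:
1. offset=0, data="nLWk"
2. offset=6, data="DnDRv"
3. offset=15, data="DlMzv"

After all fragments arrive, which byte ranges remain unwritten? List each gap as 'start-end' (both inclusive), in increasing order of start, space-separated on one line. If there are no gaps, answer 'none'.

Answer: 4-5 11-14 20-21

Derivation:
Fragment 1: offset=0 len=4
Fragment 2: offset=6 len=5
Fragment 3: offset=15 len=5
Gaps: 4-5 11-14 20-21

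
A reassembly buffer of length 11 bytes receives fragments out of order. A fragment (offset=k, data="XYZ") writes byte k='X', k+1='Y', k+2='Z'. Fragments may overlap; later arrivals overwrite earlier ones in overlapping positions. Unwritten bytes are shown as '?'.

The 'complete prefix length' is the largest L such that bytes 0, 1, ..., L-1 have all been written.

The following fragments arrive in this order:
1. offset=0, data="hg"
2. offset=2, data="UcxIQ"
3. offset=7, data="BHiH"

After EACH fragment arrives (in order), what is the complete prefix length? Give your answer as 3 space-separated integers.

Fragment 1: offset=0 data="hg" -> buffer=hg????????? -> prefix_len=2
Fragment 2: offset=2 data="UcxIQ" -> buffer=hgUcxIQ???? -> prefix_len=7
Fragment 3: offset=7 data="BHiH" -> buffer=hgUcxIQBHiH -> prefix_len=11

Answer: 2 7 11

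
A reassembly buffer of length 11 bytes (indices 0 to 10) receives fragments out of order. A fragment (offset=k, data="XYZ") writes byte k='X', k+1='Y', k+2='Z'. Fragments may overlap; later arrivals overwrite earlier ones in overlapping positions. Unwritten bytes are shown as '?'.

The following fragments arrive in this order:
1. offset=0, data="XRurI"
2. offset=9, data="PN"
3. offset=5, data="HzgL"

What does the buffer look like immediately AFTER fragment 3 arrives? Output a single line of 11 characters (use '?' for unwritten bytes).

Answer: XRurIHzgLPN

Derivation:
Fragment 1: offset=0 data="XRurI" -> buffer=XRurI??????
Fragment 2: offset=9 data="PN" -> buffer=XRurI????PN
Fragment 3: offset=5 data="HzgL" -> buffer=XRurIHzgLPN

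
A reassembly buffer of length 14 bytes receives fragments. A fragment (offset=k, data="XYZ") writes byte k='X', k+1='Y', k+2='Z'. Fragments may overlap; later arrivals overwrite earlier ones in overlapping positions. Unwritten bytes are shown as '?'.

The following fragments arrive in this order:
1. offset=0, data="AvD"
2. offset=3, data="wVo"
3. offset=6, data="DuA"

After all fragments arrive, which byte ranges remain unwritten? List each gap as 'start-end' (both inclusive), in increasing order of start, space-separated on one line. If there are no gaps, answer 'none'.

Fragment 1: offset=0 len=3
Fragment 2: offset=3 len=3
Fragment 3: offset=6 len=3
Gaps: 9-13

Answer: 9-13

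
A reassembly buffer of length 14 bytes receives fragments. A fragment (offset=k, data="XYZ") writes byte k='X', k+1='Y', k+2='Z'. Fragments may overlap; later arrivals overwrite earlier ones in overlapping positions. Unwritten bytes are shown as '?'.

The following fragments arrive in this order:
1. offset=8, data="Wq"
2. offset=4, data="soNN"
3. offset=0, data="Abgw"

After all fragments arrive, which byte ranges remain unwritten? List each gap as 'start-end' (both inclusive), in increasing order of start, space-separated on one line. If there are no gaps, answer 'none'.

Fragment 1: offset=8 len=2
Fragment 2: offset=4 len=4
Fragment 3: offset=0 len=4
Gaps: 10-13

Answer: 10-13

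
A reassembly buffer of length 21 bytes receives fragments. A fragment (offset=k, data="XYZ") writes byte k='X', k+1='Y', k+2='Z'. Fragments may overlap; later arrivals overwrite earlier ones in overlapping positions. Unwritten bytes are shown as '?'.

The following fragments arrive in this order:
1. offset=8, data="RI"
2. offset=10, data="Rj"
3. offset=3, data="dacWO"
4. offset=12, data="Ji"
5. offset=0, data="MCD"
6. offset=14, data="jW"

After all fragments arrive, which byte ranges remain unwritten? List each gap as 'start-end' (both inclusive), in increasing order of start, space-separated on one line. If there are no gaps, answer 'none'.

Fragment 1: offset=8 len=2
Fragment 2: offset=10 len=2
Fragment 3: offset=3 len=5
Fragment 4: offset=12 len=2
Fragment 5: offset=0 len=3
Fragment 6: offset=14 len=2
Gaps: 16-20

Answer: 16-20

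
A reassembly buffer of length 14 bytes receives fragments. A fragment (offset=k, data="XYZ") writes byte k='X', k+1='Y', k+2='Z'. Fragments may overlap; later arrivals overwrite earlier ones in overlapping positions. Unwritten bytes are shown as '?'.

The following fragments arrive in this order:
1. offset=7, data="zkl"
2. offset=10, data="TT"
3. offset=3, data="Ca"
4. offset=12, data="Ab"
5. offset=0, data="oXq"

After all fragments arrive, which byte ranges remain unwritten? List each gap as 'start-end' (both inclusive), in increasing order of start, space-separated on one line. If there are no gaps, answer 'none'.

Fragment 1: offset=7 len=3
Fragment 2: offset=10 len=2
Fragment 3: offset=3 len=2
Fragment 4: offset=12 len=2
Fragment 5: offset=0 len=3
Gaps: 5-6

Answer: 5-6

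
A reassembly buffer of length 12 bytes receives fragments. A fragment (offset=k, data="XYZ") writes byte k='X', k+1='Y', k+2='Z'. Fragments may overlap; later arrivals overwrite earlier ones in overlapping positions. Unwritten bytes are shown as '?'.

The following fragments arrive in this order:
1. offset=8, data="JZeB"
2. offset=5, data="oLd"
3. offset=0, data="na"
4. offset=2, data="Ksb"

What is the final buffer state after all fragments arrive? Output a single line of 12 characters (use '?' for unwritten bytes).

Fragment 1: offset=8 data="JZeB" -> buffer=????????JZeB
Fragment 2: offset=5 data="oLd" -> buffer=?????oLdJZeB
Fragment 3: offset=0 data="na" -> buffer=na???oLdJZeB
Fragment 4: offset=2 data="Ksb" -> buffer=naKsboLdJZeB

Answer: naKsboLdJZeB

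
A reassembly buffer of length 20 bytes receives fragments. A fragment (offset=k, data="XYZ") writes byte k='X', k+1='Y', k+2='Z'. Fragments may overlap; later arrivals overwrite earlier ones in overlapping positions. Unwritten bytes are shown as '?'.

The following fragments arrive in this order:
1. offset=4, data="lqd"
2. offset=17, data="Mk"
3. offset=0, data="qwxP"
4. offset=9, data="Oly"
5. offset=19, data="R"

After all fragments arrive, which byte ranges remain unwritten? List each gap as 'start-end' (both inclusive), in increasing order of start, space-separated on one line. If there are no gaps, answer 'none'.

Fragment 1: offset=4 len=3
Fragment 2: offset=17 len=2
Fragment 3: offset=0 len=4
Fragment 4: offset=9 len=3
Fragment 5: offset=19 len=1
Gaps: 7-8 12-16

Answer: 7-8 12-16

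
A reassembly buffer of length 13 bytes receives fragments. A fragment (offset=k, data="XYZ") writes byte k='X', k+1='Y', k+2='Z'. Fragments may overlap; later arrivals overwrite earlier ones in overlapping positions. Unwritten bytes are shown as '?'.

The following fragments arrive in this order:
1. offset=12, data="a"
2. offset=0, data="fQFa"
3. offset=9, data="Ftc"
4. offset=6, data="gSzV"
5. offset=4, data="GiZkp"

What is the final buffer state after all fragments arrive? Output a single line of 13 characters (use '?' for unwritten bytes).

Answer: fQFaGiZkpVtca

Derivation:
Fragment 1: offset=12 data="a" -> buffer=????????????a
Fragment 2: offset=0 data="fQFa" -> buffer=fQFa????????a
Fragment 3: offset=9 data="Ftc" -> buffer=fQFa?????Ftca
Fragment 4: offset=6 data="gSzV" -> buffer=fQFa??gSzVtca
Fragment 5: offset=4 data="GiZkp" -> buffer=fQFaGiZkpVtca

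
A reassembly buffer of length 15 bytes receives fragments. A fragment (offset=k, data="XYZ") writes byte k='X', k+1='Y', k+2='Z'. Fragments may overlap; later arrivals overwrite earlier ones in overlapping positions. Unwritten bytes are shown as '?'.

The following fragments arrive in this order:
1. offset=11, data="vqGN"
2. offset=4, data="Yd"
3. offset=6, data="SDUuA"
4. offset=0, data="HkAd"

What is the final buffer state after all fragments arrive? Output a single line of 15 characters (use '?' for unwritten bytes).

Fragment 1: offset=11 data="vqGN" -> buffer=???????????vqGN
Fragment 2: offset=4 data="Yd" -> buffer=????Yd?????vqGN
Fragment 3: offset=6 data="SDUuA" -> buffer=????YdSDUuAvqGN
Fragment 4: offset=0 data="HkAd" -> buffer=HkAdYdSDUuAvqGN

Answer: HkAdYdSDUuAvqGN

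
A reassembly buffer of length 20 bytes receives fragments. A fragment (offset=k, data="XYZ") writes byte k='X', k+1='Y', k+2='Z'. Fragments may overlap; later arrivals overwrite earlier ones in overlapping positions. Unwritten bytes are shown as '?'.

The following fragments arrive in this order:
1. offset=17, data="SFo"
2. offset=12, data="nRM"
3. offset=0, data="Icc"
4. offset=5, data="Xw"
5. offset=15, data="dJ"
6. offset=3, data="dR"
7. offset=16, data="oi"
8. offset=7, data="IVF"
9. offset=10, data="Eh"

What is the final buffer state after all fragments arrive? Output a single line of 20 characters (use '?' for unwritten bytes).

Fragment 1: offset=17 data="SFo" -> buffer=?????????????????SFo
Fragment 2: offset=12 data="nRM" -> buffer=????????????nRM??SFo
Fragment 3: offset=0 data="Icc" -> buffer=Icc?????????nRM??SFo
Fragment 4: offset=5 data="Xw" -> buffer=Icc??Xw?????nRM??SFo
Fragment 5: offset=15 data="dJ" -> buffer=Icc??Xw?????nRMdJSFo
Fragment 6: offset=3 data="dR" -> buffer=IccdRXw?????nRMdJSFo
Fragment 7: offset=16 data="oi" -> buffer=IccdRXw?????nRMdoiFo
Fragment 8: offset=7 data="IVF" -> buffer=IccdRXwIVF??nRMdoiFo
Fragment 9: offset=10 data="Eh" -> buffer=IccdRXwIVFEhnRMdoiFo

Answer: IccdRXwIVFEhnRMdoiFo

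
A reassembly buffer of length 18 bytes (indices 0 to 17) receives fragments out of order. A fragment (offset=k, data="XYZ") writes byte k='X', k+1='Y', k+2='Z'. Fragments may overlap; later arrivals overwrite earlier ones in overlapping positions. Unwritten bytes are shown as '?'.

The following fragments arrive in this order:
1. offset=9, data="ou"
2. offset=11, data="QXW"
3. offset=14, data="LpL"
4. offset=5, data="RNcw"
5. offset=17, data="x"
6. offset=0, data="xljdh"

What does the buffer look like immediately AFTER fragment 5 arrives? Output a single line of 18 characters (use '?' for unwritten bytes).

Fragment 1: offset=9 data="ou" -> buffer=?????????ou???????
Fragment 2: offset=11 data="QXW" -> buffer=?????????ouQXW????
Fragment 3: offset=14 data="LpL" -> buffer=?????????ouQXWLpL?
Fragment 4: offset=5 data="RNcw" -> buffer=?????RNcwouQXWLpL?
Fragment 5: offset=17 data="x" -> buffer=?????RNcwouQXWLpLx

Answer: ?????RNcwouQXWLpLx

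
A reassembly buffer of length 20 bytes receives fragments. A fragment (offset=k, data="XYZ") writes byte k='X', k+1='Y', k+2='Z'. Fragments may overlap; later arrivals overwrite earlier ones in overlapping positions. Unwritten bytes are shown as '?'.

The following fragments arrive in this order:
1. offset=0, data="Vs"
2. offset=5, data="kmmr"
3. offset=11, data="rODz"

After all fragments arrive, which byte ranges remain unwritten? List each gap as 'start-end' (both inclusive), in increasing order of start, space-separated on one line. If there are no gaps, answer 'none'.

Answer: 2-4 9-10 15-19

Derivation:
Fragment 1: offset=0 len=2
Fragment 2: offset=5 len=4
Fragment 3: offset=11 len=4
Gaps: 2-4 9-10 15-19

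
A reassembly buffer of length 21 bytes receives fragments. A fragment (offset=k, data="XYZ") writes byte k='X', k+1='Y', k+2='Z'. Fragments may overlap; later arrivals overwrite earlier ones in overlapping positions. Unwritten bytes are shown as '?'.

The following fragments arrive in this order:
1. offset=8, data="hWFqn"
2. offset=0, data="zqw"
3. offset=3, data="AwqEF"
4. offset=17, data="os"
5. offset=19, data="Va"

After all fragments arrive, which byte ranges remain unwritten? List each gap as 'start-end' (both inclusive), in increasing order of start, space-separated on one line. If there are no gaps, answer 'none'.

Answer: 13-16

Derivation:
Fragment 1: offset=8 len=5
Fragment 2: offset=0 len=3
Fragment 3: offset=3 len=5
Fragment 4: offset=17 len=2
Fragment 5: offset=19 len=2
Gaps: 13-16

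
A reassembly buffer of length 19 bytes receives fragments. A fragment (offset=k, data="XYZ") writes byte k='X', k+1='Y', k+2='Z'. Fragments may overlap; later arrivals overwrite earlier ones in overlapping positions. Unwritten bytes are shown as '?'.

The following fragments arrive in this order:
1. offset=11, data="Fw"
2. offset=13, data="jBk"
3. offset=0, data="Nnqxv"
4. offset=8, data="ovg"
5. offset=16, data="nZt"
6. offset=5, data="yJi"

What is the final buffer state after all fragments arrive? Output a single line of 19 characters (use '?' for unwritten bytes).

Answer: NnqxvyJiovgFwjBknZt

Derivation:
Fragment 1: offset=11 data="Fw" -> buffer=???????????Fw??????
Fragment 2: offset=13 data="jBk" -> buffer=???????????FwjBk???
Fragment 3: offset=0 data="Nnqxv" -> buffer=Nnqxv??????FwjBk???
Fragment 4: offset=8 data="ovg" -> buffer=Nnqxv???ovgFwjBk???
Fragment 5: offset=16 data="nZt" -> buffer=Nnqxv???ovgFwjBknZt
Fragment 6: offset=5 data="yJi" -> buffer=NnqxvyJiovgFwjBknZt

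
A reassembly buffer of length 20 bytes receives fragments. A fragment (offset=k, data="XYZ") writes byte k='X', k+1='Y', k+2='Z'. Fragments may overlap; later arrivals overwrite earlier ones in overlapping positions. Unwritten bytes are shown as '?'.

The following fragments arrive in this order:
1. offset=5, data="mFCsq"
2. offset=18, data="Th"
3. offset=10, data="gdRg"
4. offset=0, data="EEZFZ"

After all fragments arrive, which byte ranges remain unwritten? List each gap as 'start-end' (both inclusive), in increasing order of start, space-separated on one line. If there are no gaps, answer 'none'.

Answer: 14-17

Derivation:
Fragment 1: offset=5 len=5
Fragment 2: offset=18 len=2
Fragment 3: offset=10 len=4
Fragment 4: offset=0 len=5
Gaps: 14-17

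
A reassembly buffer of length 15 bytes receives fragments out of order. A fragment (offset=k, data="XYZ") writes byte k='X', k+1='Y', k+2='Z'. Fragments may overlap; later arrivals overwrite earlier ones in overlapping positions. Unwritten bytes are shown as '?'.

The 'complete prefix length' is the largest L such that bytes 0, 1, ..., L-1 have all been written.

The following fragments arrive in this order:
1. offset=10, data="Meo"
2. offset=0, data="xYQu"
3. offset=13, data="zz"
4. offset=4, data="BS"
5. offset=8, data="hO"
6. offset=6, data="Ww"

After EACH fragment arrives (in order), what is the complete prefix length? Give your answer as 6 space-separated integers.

Answer: 0 4 4 6 6 15

Derivation:
Fragment 1: offset=10 data="Meo" -> buffer=??????????Meo?? -> prefix_len=0
Fragment 2: offset=0 data="xYQu" -> buffer=xYQu??????Meo?? -> prefix_len=4
Fragment 3: offset=13 data="zz" -> buffer=xYQu??????Meozz -> prefix_len=4
Fragment 4: offset=4 data="BS" -> buffer=xYQuBS????Meozz -> prefix_len=6
Fragment 5: offset=8 data="hO" -> buffer=xYQuBS??hOMeozz -> prefix_len=6
Fragment 6: offset=6 data="Ww" -> buffer=xYQuBSWwhOMeozz -> prefix_len=15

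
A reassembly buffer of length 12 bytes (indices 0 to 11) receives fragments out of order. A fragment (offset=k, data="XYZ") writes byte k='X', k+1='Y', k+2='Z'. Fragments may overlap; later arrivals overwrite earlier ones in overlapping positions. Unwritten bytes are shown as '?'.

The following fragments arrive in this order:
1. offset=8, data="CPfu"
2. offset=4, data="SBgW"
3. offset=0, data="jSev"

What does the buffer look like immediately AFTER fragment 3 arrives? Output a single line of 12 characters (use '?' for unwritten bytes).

Fragment 1: offset=8 data="CPfu" -> buffer=????????CPfu
Fragment 2: offset=4 data="SBgW" -> buffer=????SBgWCPfu
Fragment 3: offset=0 data="jSev" -> buffer=jSevSBgWCPfu

Answer: jSevSBgWCPfu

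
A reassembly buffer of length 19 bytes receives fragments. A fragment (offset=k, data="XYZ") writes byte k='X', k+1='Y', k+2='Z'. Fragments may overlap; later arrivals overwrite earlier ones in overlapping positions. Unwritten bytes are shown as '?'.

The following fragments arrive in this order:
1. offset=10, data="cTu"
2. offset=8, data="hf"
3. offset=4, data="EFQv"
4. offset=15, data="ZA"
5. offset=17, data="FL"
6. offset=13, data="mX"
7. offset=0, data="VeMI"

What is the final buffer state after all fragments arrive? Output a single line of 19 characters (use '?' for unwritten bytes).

Answer: VeMIEFQvhfcTumXZAFL

Derivation:
Fragment 1: offset=10 data="cTu" -> buffer=??????????cTu??????
Fragment 2: offset=8 data="hf" -> buffer=????????hfcTu??????
Fragment 3: offset=4 data="EFQv" -> buffer=????EFQvhfcTu??????
Fragment 4: offset=15 data="ZA" -> buffer=????EFQvhfcTu??ZA??
Fragment 5: offset=17 data="FL" -> buffer=????EFQvhfcTu??ZAFL
Fragment 6: offset=13 data="mX" -> buffer=????EFQvhfcTumXZAFL
Fragment 7: offset=0 data="VeMI" -> buffer=VeMIEFQvhfcTumXZAFL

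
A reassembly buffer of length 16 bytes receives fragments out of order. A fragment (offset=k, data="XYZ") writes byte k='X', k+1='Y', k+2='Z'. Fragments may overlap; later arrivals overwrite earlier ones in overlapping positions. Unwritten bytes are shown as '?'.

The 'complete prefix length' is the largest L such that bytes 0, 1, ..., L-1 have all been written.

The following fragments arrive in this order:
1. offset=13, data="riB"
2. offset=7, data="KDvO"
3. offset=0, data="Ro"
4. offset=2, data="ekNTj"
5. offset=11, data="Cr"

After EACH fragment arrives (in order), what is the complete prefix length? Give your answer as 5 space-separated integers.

Fragment 1: offset=13 data="riB" -> buffer=?????????????riB -> prefix_len=0
Fragment 2: offset=7 data="KDvO" -> buffer=???????KDvO??riB -> prefix_len=0
Fragment 3: offset=0 data="Ro" -> buffer=Ro?????KDvO??riB -> prefix_len=2
Fragment 4: offset=2 data="ekNTj" -> buffer=RoekNTjKDvO??riB -> prefix_len=11
Fragment 5: offset=11 data="Cr" -> buffer=RoekNTjKDvOCrriB -> prefix_len=16

Answer: 0 0 2 11 16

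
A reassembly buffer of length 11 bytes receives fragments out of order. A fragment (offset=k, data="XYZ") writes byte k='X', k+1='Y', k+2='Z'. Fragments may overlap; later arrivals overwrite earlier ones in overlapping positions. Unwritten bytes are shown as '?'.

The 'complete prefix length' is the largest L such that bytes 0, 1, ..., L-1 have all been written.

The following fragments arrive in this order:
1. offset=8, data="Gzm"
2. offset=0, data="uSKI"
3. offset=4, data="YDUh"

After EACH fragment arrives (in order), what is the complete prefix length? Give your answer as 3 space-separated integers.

Fragment 1: offset=8 data="Gzm" -> buffer=????????Gzm -> prefix_len=0
Fragment 2: offset=0 data="uSKI" -> buffer=uSKI????Gzm -> prefix_len=4
Fragment 3: offset=4 data="YDUh" -> buffer=uSKIYDUhGzm -> prefix_len=11

Answer: 0 4 11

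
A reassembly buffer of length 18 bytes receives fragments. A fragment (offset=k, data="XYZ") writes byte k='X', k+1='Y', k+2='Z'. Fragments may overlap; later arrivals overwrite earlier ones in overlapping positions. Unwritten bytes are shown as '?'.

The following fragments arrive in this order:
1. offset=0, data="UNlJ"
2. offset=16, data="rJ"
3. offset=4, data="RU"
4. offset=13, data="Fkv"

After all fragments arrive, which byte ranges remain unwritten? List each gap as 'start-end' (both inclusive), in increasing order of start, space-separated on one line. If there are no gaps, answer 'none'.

Answer: 6-12

Derivation:
Fragment 1: offset=0 len=4
Fragment 2: offset=16 len=2
Fragment 3: offset=4 len=2
Fragment 4: offset=13 len=3
Gaps: 6-12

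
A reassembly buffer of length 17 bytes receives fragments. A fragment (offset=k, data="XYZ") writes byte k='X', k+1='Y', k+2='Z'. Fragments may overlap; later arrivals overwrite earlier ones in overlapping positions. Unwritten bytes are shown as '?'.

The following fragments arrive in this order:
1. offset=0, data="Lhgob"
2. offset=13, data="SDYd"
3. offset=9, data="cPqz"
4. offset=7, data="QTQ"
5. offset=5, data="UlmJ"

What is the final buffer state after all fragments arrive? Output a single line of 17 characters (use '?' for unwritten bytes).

Fragment 1: offset=0 data="Lhgob" -> buffer=Lhgob????????????
Fragment 2: offset=13 data="SDYd" -> buffer=Lhgob????????SDYd
Fragment 3: offset=9 data="cPqz" -> buffer=Lhgob????cPqzSDYd
Fragment 4: offset=7 data="QTQ" -> buffer=Lhgob??QTQPqzSDYd
Fragment 5: offset=5 data="UlmJ" -> buffer=LhgobUlmJQPqzSDYd

Answer: LhgobUlmJQPqzSDYd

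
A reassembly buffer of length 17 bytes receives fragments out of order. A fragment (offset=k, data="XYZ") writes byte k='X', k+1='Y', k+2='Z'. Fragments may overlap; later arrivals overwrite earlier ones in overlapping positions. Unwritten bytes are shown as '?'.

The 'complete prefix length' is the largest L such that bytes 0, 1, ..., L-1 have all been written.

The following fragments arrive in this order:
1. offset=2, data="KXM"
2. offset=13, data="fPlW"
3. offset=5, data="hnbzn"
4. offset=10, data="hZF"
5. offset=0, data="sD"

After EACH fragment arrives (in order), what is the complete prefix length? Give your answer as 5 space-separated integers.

Fragment 1: offset=2 data="KXM" -> buffer=??KXM???????????? -> prefix_len=0
Fragment 2: offset=13 data="fPlW" -> buffer=??KXM????????fPlW -> prefix_len=0
Fragment 3: offset=5 data="hnbzn" -> buffer=??KXMhnbzn???fPlW -> prefix_len=0
Fragment 4: offset=10 data="hZF" -> buffer=??KXMhnbznhZFfPlW -> prefix_len=0
Fragment 5: offset=0 data="sD" -> buffer=sDKXMhnbznhZFfPlW -> prefix_len=17

Answer: 0 0 0 0 17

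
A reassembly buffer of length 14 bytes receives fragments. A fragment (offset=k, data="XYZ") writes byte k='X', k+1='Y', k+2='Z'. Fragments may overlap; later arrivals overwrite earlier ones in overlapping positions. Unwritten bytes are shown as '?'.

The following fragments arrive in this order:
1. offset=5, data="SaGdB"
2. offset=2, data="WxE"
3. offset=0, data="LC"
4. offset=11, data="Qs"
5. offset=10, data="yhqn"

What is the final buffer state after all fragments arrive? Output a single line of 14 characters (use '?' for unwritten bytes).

Answer: LCWxESaGdByhqn

Derivation:
Fragment 1: offset=5 data="SaGdB" -> buffer=?????SaGdB????
Fragment 2: offset=2 data="WxE" -> buffer=??WxESaGdB????
Fragment 3: offset=0 data="LC" -> buffer=LCWxESaGdB????
Fragment 4: offset=11 data="Qs" -> buffer=LCWxESaGdB?Qs?
Fragment 5: offset=10 data="yhqn" -> buffer=LCWxESaGdByhqn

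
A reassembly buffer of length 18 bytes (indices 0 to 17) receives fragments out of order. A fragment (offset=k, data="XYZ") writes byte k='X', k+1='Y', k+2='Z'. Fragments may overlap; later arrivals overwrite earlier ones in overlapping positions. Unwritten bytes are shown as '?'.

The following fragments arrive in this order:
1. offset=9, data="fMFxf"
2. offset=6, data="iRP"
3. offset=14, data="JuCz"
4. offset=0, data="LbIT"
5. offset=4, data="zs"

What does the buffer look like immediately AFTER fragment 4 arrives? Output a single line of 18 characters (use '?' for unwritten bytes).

Answer: LbIT??iRPfMFxfJuCz

Derivation:
Fragment 1: offset=9 data="fMFxf" -> buffer=?????????fMFxf????
Fragment 2: offset=6 data="iRP" -> buffer=??????iRPfMFxf????
Fragment 3: offset=14 data="JuCz" -> buffer=??????iRPfMFxfJuCz
Fragment 4: offset=0 data="LbIT" -> buffer=LbIT??iRPfMFxfJuCz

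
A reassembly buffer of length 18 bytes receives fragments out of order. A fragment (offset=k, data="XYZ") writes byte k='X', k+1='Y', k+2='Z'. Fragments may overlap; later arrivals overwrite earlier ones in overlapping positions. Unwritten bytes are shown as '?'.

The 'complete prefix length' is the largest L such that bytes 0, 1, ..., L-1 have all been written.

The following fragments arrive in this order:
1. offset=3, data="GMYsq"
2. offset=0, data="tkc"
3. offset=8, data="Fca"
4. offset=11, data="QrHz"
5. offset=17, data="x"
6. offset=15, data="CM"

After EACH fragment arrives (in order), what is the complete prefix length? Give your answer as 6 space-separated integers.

Fragment 1: offset=3 data="GMYsq" -> buffer=???GMYsq?????????? -> prefix_len=0
Fragment 2: offset=0 data="tkc" -> buffer=tkcGMYsq?????????? -> prefix_len=8
Fragment 3: offset=8 data="Fca" -> buffer=tkcGMYsqFca??????? -> prefix_len=11
Fragment 4: offset=11 data="QrHz" -> buffer=tkcGMYsqFcaQrHz??? -> prefix_len=15
Fragment 5: offset=17 data="x" -> buffer=tkcGMYsqFcaQrHz??x -> prefix_len=15
Fragment 6: offset=15 data="CM" -> buffer=tkcGMYsqFcaQrHzCMx -> prefix_len=18

Answer: 0 8 11 15 15 18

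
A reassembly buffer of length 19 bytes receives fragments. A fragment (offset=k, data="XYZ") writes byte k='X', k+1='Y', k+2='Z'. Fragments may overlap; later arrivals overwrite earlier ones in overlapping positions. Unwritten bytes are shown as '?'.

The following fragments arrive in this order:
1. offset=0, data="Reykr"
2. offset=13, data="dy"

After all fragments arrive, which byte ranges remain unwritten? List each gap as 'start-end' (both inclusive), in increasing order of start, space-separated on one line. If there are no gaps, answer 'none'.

Fragment 1: offset=0 len=5
Fragment 2: offset=13 len=2
Gaps: 5-12 15-18

Answer: 5-12 15-18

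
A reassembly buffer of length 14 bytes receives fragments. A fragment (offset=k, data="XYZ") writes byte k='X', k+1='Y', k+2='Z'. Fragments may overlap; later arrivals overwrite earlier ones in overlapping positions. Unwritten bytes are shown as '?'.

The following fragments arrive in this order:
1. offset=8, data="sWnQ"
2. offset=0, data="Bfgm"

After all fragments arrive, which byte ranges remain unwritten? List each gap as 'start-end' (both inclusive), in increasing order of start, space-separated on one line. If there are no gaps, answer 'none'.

Fragment 1: offset=8 len=4
Fragment 2: offset=0 len=4
Gaps: 4-7 12-13

Answer: 4-7 12-13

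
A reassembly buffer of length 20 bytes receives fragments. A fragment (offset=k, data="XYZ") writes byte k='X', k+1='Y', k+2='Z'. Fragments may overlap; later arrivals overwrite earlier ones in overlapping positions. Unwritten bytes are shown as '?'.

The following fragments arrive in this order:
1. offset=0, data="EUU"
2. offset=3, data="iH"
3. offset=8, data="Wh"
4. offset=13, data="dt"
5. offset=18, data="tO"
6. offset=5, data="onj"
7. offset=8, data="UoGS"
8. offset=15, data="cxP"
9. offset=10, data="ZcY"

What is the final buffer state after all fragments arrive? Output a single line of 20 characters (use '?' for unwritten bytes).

Answer: EUUiHonjUoZcYdtcxPtO

Derivation:
Fragment 1: offset=0 data="EUU" -> buffer=EUU?????????????????
Fragment 2: offset=3 data="iH" -> buffer=EUUiH???????????????
Fragment 3: offset=8 data="Wh" -> buffer=EUUiH???Wh??????????
Fragment 4: offset=13 data="dt" -> buffer=EUUiH???Wh???dt?????
Fragment 5: offset=18 data="tO" -> buffer=EUUiH???Wh???dt???tO
Fragment 6: offset=5 data="onj" -> buffer=EUUiHonjWh???dt???tO
Fragment 7: offset=8 data="UoGS" -> buffer=EUUiHonjUoGS?dt???tO
Fragment 8: offset=15 data="cxP" -> buffer=EUUiHonjUoGS?dtcxPtO
Fragment 9: offset=10 data="ZcY" -> buffer=EUUiHonjUoZcYdtcxPtO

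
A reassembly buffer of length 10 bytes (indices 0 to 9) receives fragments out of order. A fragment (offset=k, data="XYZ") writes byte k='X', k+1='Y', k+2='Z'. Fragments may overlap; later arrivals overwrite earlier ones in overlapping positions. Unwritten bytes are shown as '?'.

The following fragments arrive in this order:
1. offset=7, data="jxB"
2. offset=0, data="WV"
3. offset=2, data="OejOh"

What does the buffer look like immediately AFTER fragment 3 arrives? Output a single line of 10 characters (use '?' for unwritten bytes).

Fragment 1: offset=7 data="jxB" -> buffer=???????jxB
Fragment 2: offset=0 data="WV" -> buffer=WV?????jxB
Fragment 3: offset=2 data="OejOh" -> buffer=WVOejOhjxB

Answer: WVOejOhjxB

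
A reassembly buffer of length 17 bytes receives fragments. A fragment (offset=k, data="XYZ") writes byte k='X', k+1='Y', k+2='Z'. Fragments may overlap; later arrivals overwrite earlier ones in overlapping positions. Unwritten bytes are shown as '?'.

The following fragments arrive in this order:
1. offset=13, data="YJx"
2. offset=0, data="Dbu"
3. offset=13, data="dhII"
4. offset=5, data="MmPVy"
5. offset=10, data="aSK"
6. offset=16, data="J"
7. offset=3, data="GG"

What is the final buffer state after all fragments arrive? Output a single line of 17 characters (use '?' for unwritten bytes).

Answer: DbuGGMmPVyaSKdhIJ

Derivation:
Fragment 1: offset=13 data="YJx" -> buffer=?????????????YJx?
Fragment 2: offset=0 data="Dbu" -> buffer=Dbu??????????YJx?
Fragment 3: offset=13 data="dhII" -> buffer=Dbu??????????dhII
Fragment 4: offset=5 data="MmPVy" -> buffer=Dbu??MmPVy???dhII
Fragment 5: offset=10 data="aSK" -> buffer=Dbu??MmPVyaSKdhII
Fragment 6: offset=16 data="J" -> buffer=Dbu??MmPVyaSKdhIJ
Fragment 7: offset=3 data="GG" -> buffer=DbuGGMmPVyaSKdhIJ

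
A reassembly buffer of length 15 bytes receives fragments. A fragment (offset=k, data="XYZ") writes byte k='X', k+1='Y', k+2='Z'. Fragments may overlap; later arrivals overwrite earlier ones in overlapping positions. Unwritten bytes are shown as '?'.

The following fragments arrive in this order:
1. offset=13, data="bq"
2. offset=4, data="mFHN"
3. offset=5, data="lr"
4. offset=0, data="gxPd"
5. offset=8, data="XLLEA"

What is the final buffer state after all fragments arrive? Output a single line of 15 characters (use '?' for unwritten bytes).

Answer: gxPdmlrNXLLEAbq

Derivation:
Fragment 1: offset=13 data="bq" -> buffer=?????????????bq
Fragment 2: offset=4 data="mFHN" -> buffer=????mFHN?????bq
Fragment 3: offset=5 data="lr" -> buffer=????mlrN?????bq
Fragment 4: offset=0 data="gxPd" -> buffer=gxPdmlrN?????bq
Fragment 5: offset=8 data="XLLEA" -> buffer=gxPdmlrNXLLEAbq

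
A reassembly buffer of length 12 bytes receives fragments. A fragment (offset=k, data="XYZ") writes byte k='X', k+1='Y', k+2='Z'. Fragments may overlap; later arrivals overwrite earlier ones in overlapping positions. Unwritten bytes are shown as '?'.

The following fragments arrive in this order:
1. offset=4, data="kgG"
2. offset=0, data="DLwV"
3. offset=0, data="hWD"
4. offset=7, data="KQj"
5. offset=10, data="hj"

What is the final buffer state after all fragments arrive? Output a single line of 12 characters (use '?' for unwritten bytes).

Fragment 1: offset=4 data="kgG" -> buffer=????kgG?????
Fragment 2: offset=0 data="DLwV" -> buffer=DLwVkgG?????
Fragment 3: offset=0 data="hWD" -> buffer=hWDVkgG?????
Fragment 4: offset=7 data="KQj" -> buffer=hWDVkgGKQj??
Fragment 5: offset=10 data="hj" -> buffer=hWDVkgGKQjhj

Answer: hWDVkgGKQjhj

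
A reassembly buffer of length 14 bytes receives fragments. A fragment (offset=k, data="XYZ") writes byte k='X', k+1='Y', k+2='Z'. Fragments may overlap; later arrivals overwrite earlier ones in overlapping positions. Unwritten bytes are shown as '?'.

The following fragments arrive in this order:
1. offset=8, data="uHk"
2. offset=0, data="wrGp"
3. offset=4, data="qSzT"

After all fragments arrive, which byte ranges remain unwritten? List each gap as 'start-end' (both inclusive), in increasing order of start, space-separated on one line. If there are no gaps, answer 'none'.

Answer: 11-13

Derivation:
Fragment 1: offset=8 len=3
Fragment 2: offset=0 len=4
Fragment 3: offset=4 len=4
Gaps: 11-13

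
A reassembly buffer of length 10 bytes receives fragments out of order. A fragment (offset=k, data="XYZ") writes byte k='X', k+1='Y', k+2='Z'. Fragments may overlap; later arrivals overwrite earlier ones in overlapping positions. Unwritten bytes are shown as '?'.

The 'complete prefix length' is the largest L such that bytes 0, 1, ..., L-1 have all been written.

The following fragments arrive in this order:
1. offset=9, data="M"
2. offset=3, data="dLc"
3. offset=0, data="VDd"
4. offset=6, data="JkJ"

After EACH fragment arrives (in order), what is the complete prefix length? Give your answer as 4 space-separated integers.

Fragment 1: offset=9 data="M" -> buffer=?????????M -> prefix_len=0
Fragment 2: offset=3 data="dLc" -> buffer=???dLc???M -> prefix_len=0
Fragment 3: offset=0 data="VDd" -> buffer=VDddLc???M -> prefix_len=6
Fragment 4: offset=6 data="JkJ" -> buffer=VDddLcJkJM -> prefix_len=10

Answer: 0 0 6 10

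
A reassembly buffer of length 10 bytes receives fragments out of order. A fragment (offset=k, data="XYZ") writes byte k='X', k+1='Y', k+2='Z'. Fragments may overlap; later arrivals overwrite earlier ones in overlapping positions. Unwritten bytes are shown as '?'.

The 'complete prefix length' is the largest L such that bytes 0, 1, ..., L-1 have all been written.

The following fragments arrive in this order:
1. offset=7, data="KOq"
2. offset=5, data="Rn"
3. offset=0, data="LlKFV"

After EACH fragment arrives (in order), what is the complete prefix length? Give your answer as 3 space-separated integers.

Fragment 1: offset=7 data="KOq" -> buffer=???????KOq -> prefix_len=0
Fragment 2: offset=5 data="Rn" -> buffer=?????RnKOq -> prefix_len=0
Fragment 3: offset=0 data="LlKFV" -> buffer=LlKFVRnKOq -> prefix_len=10

Answer: 0 0 10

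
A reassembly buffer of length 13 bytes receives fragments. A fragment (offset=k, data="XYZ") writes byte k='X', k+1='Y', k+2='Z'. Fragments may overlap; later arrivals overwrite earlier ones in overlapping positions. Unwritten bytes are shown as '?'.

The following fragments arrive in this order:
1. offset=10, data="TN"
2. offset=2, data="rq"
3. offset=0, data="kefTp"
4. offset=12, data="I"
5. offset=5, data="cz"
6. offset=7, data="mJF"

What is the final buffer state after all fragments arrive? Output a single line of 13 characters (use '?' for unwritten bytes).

Fragment 1: offset=10 data="TN" -> buffer=??????????TN?
Fragment 2: offset=2 data="rq" -> buffer=??rq??????TN?
Fragment 3: offset=0 data="kefTp" -> buffer=kefTp?????TN?
Fragment 4: offset=12 data="I" -> buffer=kefTp?????TNI
Fragment 5: offset=5 data="cz" -> buffer=kefTpcz???TNI
Fragment 6: offset=7 data="mJF" -> buffer=kefTpczmJFTNI

Answer: kefTpczmJFTNI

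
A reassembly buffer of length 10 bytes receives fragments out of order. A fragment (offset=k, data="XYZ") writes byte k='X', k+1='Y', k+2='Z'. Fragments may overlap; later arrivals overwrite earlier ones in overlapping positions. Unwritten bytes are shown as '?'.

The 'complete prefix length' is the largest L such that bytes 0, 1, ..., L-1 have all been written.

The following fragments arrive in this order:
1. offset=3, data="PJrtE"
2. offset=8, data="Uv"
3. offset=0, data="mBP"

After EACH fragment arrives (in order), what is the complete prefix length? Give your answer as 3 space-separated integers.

Fragment 1: offset=3 data="PJrtE" -> buffer=???PJrtE?? -> prefix_len=0
Fragment 2: offset=8 data="Uv" -> buffer=???PJrtEUv -> prefix_len=0
Fragment 3: offset=0 data="mBP" -> buffer=mBPPJrtEUv -> prefix_len=10

Answer: 0 0 10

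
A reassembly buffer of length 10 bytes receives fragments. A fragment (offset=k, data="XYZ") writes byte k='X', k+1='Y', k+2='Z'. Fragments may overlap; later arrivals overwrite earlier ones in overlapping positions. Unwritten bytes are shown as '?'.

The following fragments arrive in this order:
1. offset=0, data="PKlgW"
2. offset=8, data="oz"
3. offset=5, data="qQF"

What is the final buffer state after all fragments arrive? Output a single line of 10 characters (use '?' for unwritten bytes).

Answer: PKlgWqQFoz

Derivation:
Fragment 1: offset=0 data="PKlgW" -> buffer=PKlgW?????
Fragment 2: offset=8 data="oz" -> buffer=PKlgW???oz
Fragment 3: offset=5 data="qQF" -> buffer=PKlgWqQFoz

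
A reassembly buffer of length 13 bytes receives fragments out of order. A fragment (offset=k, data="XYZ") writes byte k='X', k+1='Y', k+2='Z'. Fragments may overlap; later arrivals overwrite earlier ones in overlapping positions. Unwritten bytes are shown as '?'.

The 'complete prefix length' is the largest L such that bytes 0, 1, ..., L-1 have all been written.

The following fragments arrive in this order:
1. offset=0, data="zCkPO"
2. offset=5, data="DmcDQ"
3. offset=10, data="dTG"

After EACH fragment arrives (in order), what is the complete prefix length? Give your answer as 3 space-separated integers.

Fragment 1: offset=0 data="zCkPO" -> buffer=zCkPO???????? -> prefix_len=5
Fragment 2: offset=5 data="DmcDQ" -> buffer=zCkPODmcDQ??? -> prefix_len=10
Fragment 3: offset=10 data="dTG" -> buffer=zCkPODmcDQdTG -> prefix_len=13

Answer: 5 10 13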